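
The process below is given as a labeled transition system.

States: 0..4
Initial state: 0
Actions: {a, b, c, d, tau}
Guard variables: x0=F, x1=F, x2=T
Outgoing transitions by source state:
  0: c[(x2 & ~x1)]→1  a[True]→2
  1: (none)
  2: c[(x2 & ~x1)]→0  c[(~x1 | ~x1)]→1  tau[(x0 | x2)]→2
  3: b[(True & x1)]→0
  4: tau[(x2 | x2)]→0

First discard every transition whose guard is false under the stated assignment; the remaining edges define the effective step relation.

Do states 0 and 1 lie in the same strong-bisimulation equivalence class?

Compute ~ classes (split until stable):
  round 0: {{0,1,2,3,4}}
  round 1: {{0},{1,3},{2},{4}}
stable after 2 split(s): 4 block(s)
class of 0: {0}; class of 1: {1,3}

Answer: NOT BISIMILAR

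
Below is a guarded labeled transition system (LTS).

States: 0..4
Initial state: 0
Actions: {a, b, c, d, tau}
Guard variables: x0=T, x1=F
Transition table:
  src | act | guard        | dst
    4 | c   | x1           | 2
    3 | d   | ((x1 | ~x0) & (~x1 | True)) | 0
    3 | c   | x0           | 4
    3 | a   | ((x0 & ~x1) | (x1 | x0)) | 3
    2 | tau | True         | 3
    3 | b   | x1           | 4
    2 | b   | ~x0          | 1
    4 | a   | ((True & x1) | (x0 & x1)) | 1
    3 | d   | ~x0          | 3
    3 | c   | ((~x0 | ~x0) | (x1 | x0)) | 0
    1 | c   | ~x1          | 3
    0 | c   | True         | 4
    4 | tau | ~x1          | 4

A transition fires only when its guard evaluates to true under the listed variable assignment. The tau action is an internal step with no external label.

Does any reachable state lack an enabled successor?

Reachable = {0,4}
  0: c→4  [deg 1]
  4: tau→4  [deg 1]

Answer: DEADLOCK-FREE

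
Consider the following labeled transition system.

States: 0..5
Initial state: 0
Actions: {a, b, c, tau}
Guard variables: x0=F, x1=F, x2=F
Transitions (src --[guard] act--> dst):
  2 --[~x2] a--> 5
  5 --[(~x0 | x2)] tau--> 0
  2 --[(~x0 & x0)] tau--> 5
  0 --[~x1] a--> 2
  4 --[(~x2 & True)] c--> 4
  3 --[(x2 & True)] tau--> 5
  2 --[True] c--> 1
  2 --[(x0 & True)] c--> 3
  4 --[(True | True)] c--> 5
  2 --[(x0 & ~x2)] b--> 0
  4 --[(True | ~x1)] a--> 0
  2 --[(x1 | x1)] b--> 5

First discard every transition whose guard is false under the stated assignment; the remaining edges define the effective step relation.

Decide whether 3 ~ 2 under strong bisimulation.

Refine partition for ~:
  P[0] = {{0,1,2,3,4,5}}
  P[1] = {{0},{1,3},{2,4},{5}}
  P[2] = {{0},{1,3},{2},{4},{5}}
5 equivalence class(es) (converged in 3)
3∈{1,3}, 2∈{2}

Answer: NOT BISIMILAR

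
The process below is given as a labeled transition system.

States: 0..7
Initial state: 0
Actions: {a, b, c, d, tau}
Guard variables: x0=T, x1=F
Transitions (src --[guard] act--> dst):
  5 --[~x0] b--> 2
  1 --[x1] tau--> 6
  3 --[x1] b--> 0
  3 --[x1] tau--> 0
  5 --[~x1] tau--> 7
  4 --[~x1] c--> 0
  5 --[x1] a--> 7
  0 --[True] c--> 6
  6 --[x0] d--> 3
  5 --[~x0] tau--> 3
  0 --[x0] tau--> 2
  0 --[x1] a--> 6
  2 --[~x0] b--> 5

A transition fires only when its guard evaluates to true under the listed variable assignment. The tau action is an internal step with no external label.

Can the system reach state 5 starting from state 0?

Answer: UNREACHABLE

Working:
5 transition(s) survive guard evaluation.
Layer 0: {0}
Layer 1: {2,6}  total {0,2,6}
Layer 2: {3}  total {0,2,3,6}
R = {0,2,3,6}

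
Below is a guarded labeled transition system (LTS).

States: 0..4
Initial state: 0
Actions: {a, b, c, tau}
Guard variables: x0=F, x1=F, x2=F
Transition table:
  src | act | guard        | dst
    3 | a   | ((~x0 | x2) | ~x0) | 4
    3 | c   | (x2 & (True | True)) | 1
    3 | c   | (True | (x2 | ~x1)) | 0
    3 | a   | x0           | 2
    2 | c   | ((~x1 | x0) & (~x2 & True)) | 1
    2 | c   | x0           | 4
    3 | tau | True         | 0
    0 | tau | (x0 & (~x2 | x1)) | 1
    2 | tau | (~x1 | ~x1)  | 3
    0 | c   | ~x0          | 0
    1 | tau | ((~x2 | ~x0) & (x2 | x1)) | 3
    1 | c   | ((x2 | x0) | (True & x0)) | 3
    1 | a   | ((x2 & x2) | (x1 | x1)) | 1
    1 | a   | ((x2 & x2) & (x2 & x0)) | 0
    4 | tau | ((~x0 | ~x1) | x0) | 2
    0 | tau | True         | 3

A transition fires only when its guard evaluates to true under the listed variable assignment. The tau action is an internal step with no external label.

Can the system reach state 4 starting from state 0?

Answer: REACHABLE

Trace:
Guard filter leaves 8 enabled edge(s).
depth 0: {0}
depth 1: {3}  total {0,3}
depth 2: {4}  total {0,3,4}
depth 3: {2}  total {0,2,3,4}
depth 4: {1}  total {0,1,2,3,4}
Reach set: {0,1,2,3,4}
Path to 4: tau·a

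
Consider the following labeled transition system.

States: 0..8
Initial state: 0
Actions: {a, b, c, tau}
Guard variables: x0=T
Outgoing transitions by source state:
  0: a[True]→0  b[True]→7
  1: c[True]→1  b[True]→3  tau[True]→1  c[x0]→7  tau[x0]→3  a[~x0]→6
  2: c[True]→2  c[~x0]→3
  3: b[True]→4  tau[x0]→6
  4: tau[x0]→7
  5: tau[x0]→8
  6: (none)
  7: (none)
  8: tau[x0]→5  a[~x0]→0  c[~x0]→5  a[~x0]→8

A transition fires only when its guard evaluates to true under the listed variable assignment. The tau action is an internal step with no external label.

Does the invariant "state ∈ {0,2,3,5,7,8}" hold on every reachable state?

Answer: INVARIANT HOLDS

Trace:
Safe = {0,2,3,5,7,8}
R = {0,7}
  0: ✓
  7: ✓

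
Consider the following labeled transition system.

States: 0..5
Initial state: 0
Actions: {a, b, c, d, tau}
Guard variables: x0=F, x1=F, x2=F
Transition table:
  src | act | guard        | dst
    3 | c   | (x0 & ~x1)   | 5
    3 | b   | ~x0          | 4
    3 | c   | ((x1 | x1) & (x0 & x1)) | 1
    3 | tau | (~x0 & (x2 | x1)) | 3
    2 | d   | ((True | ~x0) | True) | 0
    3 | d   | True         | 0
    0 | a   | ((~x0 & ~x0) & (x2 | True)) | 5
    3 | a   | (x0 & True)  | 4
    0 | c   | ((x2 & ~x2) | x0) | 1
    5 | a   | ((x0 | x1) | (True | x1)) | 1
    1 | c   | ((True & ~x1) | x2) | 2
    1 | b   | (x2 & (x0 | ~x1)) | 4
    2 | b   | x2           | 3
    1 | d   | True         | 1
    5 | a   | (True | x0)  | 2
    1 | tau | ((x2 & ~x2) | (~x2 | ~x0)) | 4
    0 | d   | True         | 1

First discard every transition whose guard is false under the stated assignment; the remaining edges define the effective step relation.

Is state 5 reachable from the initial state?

Answer: REACHABLE

Trace:
After dropping false guards: 10 live edges.
Layer 0: {0}
Layer 1: {1,5}  cumulative {0,1,5}
Layer 2: {2,4}  cumulative {0,1,2,4,5}
Reachable = {0,1,2,4,5}
witness 5: a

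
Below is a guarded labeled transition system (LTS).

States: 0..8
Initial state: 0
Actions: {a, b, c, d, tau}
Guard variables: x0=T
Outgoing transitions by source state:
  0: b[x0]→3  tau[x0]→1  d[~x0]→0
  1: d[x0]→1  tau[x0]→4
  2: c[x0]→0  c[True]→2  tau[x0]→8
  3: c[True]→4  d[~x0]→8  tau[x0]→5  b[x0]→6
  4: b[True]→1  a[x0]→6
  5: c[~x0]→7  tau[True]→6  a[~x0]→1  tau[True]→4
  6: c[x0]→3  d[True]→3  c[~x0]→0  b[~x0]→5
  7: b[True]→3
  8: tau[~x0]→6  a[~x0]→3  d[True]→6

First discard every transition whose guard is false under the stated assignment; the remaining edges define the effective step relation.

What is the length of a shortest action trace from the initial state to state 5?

Answer: 2

Working:
Breadth-first toward 5:
  Layer 0: {0}
  Layer 1: {1,3}
  Layer 2: {4,5,6}
first hit 5 at d=2 via b·tau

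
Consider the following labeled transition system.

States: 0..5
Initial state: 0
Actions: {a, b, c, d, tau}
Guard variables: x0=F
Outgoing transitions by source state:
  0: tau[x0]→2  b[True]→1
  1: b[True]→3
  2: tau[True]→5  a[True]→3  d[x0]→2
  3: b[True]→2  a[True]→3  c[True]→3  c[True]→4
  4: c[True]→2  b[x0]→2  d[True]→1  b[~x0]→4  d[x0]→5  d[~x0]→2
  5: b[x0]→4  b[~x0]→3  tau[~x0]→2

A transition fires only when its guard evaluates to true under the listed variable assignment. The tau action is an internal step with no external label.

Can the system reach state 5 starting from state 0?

14 transition(s) survive guard evaluation.
L0 = {0}
L1 = {1}  total {0,1}
L2 = {3}  total {0,1,3}
L3 = {2,4}  total {0,1,2,3,4}
L4 = {5}  total {0,1,2,3,4,5}
Reach set: {0,1,2,3,4,5}
witness 5: b·b·b·tau

Answer: REACHABLE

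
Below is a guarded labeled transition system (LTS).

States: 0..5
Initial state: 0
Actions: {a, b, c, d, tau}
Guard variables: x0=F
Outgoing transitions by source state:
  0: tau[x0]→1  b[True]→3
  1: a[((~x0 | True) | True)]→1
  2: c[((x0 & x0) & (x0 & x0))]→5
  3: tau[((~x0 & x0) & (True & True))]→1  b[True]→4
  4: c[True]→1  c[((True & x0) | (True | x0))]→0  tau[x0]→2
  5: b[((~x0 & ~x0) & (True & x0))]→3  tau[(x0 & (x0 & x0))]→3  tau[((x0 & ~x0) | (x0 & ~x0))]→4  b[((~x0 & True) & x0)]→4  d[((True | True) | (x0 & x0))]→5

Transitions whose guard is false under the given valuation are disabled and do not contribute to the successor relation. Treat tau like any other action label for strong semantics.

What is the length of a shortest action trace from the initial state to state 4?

BFS to 4:
  Layer 0: {0}
  Layer 1: {3}
  Layer 2: {4}
first hit 4 at d=2 via b·b

Answer: 2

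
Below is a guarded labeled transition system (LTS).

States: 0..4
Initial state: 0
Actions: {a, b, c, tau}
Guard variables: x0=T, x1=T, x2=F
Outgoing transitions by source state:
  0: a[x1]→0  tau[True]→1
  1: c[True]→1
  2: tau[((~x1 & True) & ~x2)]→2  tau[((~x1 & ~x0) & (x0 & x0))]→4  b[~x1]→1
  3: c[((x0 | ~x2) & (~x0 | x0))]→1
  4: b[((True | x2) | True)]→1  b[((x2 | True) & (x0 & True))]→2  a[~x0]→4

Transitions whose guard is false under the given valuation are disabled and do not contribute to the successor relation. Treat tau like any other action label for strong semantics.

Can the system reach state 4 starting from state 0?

Answer: UNREACHABLE

Working:
6 transition(s) survive guard evaluation.
Layer 0: {0}
Layer 1: {1}  now seen {0,1}
R = {0,1}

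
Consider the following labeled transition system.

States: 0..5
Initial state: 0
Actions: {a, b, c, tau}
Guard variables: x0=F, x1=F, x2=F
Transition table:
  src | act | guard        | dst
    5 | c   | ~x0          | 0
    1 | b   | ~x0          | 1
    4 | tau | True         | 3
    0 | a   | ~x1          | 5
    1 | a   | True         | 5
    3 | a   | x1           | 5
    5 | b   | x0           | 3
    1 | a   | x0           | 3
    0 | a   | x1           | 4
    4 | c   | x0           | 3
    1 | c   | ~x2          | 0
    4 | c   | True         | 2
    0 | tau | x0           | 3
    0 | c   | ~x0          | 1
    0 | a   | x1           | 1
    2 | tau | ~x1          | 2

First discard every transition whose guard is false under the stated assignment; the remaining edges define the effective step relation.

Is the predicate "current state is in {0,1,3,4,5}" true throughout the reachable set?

Safe = {0,1,3,4,5}
R = {0,1,5}
  0: ✓
  1: ✓
  5: ✓

Answer: INVARIANT HOLDS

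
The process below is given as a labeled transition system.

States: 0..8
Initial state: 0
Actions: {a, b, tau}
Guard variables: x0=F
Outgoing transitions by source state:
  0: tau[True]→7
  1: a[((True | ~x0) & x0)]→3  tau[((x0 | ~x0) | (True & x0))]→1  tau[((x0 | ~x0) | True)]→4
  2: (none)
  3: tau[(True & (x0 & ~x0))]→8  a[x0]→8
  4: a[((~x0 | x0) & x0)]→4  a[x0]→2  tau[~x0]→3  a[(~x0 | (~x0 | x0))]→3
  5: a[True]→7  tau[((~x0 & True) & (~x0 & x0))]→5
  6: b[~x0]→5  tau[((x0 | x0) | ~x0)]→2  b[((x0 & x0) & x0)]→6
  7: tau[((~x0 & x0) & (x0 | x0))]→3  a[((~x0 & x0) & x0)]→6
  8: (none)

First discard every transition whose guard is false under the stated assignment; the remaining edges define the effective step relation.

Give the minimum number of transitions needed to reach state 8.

Layered search for 8:
  L0 = {0}
  L1 = {7}
8 never appears.

Answer: UNREACHABLE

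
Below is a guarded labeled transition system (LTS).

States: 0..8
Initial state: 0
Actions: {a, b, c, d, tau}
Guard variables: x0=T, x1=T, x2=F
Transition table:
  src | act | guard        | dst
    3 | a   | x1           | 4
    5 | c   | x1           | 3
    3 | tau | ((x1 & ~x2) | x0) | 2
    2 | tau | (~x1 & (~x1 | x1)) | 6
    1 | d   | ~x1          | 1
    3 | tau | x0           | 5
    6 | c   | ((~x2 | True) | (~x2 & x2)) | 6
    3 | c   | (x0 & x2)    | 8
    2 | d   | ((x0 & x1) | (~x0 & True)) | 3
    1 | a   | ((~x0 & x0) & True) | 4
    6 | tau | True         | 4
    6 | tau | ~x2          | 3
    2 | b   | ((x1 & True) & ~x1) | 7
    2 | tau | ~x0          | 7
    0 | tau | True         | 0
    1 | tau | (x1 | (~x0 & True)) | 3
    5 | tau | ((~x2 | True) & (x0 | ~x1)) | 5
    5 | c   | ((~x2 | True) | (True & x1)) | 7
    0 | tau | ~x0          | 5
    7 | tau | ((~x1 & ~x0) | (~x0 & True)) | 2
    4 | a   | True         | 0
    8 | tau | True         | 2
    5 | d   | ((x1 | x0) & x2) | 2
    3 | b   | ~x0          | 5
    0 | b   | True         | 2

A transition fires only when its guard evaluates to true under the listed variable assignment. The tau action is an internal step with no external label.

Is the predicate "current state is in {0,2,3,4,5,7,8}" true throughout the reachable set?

Answer: INVARIANT HOLDS

Working:
Allowed set {0,2,3,4,5,7,8}
R = {0,2,3,4,5,7}
  0: ok
  2: ok
  3: ok
  4: ok
  5: ok
  7: ok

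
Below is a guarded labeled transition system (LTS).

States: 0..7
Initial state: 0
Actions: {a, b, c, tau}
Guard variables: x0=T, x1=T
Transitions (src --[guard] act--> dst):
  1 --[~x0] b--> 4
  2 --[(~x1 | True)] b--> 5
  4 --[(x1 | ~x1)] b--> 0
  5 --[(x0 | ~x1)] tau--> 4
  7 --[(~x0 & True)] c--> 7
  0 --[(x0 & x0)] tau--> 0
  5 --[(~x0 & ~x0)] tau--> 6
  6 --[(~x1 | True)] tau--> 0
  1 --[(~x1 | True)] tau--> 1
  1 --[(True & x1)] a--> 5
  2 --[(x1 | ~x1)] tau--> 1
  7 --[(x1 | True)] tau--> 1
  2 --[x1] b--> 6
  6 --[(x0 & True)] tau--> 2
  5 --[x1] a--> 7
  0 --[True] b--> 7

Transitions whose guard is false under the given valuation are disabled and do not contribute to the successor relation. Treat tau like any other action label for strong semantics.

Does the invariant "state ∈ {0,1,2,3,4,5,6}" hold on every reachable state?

Inv-set: {0,1,2,3,4,5,6}
R = {0,1,4,5,7}
  0: ✓
  1: ✓
  4: ✓
  5: ✓
  7: VIOLATES
witness against invariant: b → 7

Answer: INVARIANT VIOLATED at state 7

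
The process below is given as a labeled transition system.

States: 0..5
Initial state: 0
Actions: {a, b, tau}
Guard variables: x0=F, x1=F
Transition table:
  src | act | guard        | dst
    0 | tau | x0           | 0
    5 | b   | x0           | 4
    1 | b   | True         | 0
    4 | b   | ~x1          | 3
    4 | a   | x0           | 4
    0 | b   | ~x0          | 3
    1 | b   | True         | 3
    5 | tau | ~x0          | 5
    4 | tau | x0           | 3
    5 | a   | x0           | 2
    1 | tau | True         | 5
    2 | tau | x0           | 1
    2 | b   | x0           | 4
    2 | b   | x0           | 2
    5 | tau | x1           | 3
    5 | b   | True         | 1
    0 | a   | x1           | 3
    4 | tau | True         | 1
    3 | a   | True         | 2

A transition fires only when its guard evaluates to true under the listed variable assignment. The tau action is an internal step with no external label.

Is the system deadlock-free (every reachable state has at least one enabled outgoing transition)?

Reachable = {0,2,3}
  0: b→3  [1 out]
  2: ∅  [STUCK]
  3: a→2  [1 out]
Path to 2: b·a

Answer: DEADLOCK at state 2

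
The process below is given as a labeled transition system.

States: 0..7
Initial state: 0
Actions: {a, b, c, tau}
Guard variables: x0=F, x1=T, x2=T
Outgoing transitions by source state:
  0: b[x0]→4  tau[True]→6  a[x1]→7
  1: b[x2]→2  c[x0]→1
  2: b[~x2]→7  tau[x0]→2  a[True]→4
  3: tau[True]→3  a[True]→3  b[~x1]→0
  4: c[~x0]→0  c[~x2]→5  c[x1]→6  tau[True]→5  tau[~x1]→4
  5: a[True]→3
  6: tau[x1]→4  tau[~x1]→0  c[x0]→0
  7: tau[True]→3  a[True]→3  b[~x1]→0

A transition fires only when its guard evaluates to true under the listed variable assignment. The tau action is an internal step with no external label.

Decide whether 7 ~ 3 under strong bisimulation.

Answer: BISIMILAR

Working:
Bisimulation quotient by refinement:
  round 0: {{0,1,2,3,4,5,6,7}}
  round 1: {{0,3,7},{1},{2,5},{4},{6}}
  round 2: {{0},{1},{2},{3,7},{4},{5},{6}}
Fixed point at round 3; 7 class(es).
[7]={3,7}  [3]={3,7}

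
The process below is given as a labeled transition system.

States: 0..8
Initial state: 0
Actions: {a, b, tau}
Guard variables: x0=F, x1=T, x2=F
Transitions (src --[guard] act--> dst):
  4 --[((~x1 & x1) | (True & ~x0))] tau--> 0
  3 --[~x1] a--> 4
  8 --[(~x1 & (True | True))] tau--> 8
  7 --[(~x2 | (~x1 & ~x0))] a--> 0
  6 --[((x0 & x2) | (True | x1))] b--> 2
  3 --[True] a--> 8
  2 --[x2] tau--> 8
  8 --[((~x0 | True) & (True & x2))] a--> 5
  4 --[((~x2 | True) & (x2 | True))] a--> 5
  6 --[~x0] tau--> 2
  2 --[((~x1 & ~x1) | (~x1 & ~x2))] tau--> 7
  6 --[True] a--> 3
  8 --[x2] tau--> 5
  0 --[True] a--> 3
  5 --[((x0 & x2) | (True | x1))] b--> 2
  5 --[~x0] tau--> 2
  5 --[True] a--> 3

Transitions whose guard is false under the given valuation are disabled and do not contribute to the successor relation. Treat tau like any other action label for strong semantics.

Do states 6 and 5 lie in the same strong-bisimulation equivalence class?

Answer: BISIMILAR

Working:
Compute ~ classes (split until stable):
  π0 = {{0,1,2,3,4,5,6,7,8}}
  π1 = {{0,3,7},{1,2,8},{4},{5,6}}
  π2 = {{0,7},{1,2,8},{3},{4},{5,6}}
  π3 = {{0},{1,2,8},{3},{4},{5,6},{7}}
6 equivalence class(es) (converged in 4)
6∈{5,6}, 5∈{5,6}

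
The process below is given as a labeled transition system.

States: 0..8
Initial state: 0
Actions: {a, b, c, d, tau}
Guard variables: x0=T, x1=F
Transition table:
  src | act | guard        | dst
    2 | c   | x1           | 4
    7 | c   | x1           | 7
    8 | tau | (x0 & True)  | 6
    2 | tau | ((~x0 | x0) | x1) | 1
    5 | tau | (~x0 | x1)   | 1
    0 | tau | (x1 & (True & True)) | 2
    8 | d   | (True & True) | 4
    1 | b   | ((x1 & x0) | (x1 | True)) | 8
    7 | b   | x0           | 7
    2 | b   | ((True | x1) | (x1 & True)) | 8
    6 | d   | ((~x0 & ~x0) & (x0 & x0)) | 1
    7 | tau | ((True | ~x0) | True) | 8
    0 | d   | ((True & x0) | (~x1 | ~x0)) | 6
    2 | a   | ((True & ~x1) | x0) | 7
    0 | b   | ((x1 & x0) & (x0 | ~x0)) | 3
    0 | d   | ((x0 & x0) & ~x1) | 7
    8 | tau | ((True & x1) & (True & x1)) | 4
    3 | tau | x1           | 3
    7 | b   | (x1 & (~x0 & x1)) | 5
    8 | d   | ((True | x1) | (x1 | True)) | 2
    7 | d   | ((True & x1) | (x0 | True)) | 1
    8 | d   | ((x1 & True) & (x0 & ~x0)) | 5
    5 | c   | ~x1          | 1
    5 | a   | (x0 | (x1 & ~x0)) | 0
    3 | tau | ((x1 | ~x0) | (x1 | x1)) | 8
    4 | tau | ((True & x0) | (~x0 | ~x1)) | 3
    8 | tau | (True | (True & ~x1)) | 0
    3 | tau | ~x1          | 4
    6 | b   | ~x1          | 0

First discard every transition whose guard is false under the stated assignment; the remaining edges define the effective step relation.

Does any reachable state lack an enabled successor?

Answer: DEADLOCK-FREE

Working:
Reach set: {0,1,2,3,4,6,7,8}
  0: d→6  d→7  [2 exit(s)]
  1: b→8  [1 exit(s)]
  2: a→7  b→8  tau→1  [3 exit(s)]
  3: tau→4  [1 exit(s)]
  4: tau→3  [1 exit(s)]
  6: b→0  [1 exit(s)]
  7: b→7  d→1  tau→8  [3 exit(s)]
  8: d→2  d→4  tau→0  tau→6  [4 exit(s)]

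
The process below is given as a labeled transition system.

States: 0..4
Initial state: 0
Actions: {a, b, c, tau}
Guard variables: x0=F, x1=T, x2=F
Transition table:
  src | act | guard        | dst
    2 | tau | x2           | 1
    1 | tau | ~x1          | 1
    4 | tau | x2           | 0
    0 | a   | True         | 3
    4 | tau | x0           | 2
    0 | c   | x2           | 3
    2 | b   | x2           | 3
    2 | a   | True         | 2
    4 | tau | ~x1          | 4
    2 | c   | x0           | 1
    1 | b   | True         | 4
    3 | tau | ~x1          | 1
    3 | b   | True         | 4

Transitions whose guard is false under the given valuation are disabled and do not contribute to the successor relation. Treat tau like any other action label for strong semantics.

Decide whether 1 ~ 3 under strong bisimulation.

Bisimulation quotient by refinement:
  P[0] = {{0,1,2,3,4}}
  P[1] = {{0,2},{1,3},{4}}
  P[2] = {{0},{1,3},{2},{4}}
Fixed point at round 3; 4 class(es).
class of 1: {1,3}; class of 3: {1,3}

Answer: BISIMILAR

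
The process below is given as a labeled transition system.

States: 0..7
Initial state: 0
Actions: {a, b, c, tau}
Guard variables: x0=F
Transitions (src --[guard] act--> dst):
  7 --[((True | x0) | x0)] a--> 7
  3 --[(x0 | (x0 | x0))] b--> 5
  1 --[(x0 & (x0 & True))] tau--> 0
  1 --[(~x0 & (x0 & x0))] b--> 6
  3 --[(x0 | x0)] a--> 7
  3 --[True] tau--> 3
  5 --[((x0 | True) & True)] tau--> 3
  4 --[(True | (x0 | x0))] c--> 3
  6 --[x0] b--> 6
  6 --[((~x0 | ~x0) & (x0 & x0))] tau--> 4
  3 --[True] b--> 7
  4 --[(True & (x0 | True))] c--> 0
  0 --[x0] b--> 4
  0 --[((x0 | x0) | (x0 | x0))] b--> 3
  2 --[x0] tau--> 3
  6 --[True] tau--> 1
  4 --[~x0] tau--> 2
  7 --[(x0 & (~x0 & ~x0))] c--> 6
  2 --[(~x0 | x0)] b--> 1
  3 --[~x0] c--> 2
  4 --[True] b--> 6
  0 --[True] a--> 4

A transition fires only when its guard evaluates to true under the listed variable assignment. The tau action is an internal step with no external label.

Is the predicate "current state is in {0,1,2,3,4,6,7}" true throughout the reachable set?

Answer: INVARIANT HOLDS

Trace:
Allowed set {0,1,2,3,4,6,7}
Reachable = {0,1,2,3,4,6,7}
  0: ok
  1: ok
  2: ok
  3: ok
  4: ok
  6: ok
  7: ok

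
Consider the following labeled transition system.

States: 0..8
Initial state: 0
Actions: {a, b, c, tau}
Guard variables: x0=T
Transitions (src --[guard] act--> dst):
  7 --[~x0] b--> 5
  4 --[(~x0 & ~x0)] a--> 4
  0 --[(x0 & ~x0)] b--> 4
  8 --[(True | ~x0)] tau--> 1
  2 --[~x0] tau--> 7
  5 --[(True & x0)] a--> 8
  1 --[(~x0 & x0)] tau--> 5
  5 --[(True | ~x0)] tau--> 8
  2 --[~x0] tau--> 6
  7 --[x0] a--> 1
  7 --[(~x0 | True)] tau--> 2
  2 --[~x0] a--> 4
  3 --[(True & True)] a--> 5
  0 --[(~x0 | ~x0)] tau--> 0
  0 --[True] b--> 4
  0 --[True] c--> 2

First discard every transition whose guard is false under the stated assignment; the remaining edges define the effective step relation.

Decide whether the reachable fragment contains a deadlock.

Reachable = {0,2,4}
  0: b→4  c→2  [deg 2]
  2: ∅  [deadlock]
  4: ∅  [deadlock]
trace reaching 2: c

Answer: DEADLOCK at state 2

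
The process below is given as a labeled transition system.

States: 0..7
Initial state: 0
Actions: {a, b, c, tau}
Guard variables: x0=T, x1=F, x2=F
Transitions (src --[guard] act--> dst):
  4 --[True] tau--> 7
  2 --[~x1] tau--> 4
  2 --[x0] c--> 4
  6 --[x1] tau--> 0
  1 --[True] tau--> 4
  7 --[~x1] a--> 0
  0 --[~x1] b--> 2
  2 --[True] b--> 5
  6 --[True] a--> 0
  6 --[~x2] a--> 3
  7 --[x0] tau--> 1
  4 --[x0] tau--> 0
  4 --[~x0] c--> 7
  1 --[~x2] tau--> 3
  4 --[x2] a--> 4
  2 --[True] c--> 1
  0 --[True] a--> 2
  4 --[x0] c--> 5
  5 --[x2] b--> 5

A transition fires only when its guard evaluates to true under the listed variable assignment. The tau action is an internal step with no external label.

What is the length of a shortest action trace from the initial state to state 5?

Answer: 2

Analysis:
BFS to 5:
  depth 0: {0}
  depth 1: {2}
  depth 2: {1,4,5}
first hit 5 at d=2 via a·b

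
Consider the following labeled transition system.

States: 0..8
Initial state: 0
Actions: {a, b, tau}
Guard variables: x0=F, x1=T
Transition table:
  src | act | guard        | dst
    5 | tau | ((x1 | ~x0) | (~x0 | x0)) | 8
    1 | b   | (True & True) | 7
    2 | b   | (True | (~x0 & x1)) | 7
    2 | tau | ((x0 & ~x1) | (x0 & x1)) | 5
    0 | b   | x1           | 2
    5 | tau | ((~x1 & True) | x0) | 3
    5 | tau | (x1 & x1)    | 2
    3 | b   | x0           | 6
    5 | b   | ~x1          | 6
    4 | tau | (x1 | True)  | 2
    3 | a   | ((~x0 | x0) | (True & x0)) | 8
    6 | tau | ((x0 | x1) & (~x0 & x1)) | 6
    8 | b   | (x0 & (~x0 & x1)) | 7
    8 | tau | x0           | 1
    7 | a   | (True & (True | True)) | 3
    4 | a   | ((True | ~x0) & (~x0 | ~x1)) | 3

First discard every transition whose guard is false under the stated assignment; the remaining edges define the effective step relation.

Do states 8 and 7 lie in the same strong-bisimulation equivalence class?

Answer: NOT BISIMILAR

Working:
Compute ~ classes (split until stable):
  π0 = {{0,1,2,3,4,5,6,7,8}}
  π1 = {{0,1,2},{3,7},{4},{5,6},{8}}
  π2 = {{0},{1,2},{3},{4},{5},{6},{7},{8}}
8 equivalence class(es) (converged in 3)
class of 8: {8}; class of 7: {7}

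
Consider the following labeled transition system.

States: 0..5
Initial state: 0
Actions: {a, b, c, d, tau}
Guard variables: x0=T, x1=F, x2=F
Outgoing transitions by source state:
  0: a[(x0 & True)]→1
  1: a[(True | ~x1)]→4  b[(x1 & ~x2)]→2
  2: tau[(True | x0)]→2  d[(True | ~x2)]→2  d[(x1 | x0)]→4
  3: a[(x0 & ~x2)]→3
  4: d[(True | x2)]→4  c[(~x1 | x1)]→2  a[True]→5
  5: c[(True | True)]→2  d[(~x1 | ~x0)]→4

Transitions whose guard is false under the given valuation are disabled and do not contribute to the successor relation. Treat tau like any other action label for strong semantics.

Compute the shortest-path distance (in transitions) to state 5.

Answer: 3

Working:
Breadth-first toward 5:
  L0 = {0}
  L1 = {1}
  L2 = {4}
  L3 = {2,5}
depth(5)=3, e.g. a·a·a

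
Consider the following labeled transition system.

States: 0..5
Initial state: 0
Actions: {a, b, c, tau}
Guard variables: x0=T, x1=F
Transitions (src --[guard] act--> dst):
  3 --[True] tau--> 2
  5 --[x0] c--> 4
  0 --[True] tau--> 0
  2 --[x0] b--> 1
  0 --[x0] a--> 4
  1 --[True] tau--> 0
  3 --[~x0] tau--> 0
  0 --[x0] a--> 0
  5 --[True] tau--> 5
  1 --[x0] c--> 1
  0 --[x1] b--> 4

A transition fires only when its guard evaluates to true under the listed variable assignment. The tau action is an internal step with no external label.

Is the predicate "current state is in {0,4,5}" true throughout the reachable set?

Allowed set {0,4,5}
Reach set: {0,4}
  0: ok
  4: ok

Answer: INVARIANT HOLDS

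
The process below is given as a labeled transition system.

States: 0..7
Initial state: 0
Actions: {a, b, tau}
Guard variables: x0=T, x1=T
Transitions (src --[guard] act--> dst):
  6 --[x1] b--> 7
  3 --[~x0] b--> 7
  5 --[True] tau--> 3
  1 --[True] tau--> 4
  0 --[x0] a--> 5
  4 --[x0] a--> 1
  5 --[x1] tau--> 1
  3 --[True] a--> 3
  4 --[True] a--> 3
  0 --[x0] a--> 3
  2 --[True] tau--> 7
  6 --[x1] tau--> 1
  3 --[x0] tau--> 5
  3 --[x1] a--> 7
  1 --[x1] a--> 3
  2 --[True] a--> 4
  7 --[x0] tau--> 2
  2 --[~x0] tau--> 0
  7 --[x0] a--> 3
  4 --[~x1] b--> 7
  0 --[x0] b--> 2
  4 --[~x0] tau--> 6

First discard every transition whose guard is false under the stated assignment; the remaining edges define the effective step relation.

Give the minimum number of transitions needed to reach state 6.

Breadth-first toward 6:
  Layer 0: {0}
  Layer 1: {2,3,5}
  Layer 2: {1,4,7}
6 never appears.

Answer: UNREACHABLE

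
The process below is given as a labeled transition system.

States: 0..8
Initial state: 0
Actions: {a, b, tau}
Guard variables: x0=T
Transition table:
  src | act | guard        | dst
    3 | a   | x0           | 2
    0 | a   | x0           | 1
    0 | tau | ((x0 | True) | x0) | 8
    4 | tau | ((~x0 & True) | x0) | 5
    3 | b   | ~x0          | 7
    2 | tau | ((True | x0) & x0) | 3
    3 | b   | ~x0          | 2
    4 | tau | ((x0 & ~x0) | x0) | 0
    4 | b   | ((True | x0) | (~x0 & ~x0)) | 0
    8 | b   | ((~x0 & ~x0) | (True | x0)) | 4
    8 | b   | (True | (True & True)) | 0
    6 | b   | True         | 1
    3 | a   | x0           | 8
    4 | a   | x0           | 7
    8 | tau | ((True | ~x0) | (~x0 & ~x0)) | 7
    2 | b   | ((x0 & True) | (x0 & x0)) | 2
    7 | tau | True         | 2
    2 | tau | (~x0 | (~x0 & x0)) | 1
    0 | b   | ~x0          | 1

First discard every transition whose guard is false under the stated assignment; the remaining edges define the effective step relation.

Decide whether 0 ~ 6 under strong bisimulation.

Answer: NOT BISIMILAR

Analysis:
Compute ~ classes (split until stable):
  P[0] = {{0,1,2,3,4,5,6,7,8}}
  P[1] = {{0},{1,5},{2,8},{3},{4},{6},{7}}
  P[2] = {{0},{1,5},{2},{3},{4},{6},{7},{8}}
stable after 3 split(s): 8 block(s)
0∈{0}, 6∈{6}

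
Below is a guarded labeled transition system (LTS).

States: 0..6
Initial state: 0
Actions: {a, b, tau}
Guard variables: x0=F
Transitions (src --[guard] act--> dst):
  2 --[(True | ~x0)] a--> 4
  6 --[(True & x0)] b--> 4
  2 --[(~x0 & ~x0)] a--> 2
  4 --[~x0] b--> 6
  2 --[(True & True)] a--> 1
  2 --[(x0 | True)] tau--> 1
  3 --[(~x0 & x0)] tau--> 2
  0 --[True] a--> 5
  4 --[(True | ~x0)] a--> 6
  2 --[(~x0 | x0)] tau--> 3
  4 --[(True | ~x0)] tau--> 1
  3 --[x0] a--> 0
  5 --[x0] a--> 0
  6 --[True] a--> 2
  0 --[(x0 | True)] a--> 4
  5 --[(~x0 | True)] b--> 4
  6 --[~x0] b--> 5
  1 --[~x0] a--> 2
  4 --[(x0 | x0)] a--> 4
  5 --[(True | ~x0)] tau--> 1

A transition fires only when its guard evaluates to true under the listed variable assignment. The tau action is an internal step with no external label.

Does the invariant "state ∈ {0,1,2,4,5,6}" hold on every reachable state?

Safe = {0,1,2,4,5,6}
Reach set: {0,1,2,3,4,5,6}
  0: ok
  1: ok
  2: ok
  3: ✗ unsafe
  4: ok
  5: ok
  6: ok
counterexample path to 3: a·b·a·tau

Answer: INVARIANT VIOLATED at state 3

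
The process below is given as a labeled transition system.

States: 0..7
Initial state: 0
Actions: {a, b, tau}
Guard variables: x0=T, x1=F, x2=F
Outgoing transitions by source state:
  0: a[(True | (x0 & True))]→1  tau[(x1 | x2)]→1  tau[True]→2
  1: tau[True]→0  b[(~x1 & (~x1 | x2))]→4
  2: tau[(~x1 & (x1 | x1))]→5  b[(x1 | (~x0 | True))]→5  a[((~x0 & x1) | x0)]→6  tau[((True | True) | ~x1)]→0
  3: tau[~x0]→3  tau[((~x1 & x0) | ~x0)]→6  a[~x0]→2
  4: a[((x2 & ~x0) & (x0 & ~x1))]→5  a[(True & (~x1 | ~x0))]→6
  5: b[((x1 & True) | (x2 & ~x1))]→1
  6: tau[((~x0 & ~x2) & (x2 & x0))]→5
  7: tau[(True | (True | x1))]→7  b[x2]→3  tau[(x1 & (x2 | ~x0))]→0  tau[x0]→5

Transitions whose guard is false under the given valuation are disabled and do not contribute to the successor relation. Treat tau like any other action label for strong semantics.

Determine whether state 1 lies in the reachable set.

Answer: REACHABLE

Analysis:
After dropping false guards: 11 live edges.
L0 = {0}
L1 = {1,2}  cumulative {0,1,2}
L2 = {4,5,6}  cumulative {0,1,2,4,5,6}
Reach set: {0,1,2,4,5,6}
witness 1: a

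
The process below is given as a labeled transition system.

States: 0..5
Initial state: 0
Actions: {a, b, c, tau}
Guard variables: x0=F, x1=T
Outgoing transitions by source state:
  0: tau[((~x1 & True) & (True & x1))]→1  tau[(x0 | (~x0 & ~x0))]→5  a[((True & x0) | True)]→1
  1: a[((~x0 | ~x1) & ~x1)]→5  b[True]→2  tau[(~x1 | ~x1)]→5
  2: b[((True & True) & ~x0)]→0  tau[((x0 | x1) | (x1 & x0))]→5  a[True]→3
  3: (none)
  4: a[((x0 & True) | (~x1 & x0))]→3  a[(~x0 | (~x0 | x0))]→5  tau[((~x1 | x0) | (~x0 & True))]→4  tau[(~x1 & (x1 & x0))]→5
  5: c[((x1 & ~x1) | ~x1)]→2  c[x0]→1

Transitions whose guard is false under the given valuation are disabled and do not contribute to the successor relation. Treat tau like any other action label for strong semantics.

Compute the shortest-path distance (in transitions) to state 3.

BFS to 3:
  L0 = {0}
  L1 = {1,5}
  L2 = {2}
  L3 = {3}
first hit 3 at d=3 via a·b·a

Answer: 3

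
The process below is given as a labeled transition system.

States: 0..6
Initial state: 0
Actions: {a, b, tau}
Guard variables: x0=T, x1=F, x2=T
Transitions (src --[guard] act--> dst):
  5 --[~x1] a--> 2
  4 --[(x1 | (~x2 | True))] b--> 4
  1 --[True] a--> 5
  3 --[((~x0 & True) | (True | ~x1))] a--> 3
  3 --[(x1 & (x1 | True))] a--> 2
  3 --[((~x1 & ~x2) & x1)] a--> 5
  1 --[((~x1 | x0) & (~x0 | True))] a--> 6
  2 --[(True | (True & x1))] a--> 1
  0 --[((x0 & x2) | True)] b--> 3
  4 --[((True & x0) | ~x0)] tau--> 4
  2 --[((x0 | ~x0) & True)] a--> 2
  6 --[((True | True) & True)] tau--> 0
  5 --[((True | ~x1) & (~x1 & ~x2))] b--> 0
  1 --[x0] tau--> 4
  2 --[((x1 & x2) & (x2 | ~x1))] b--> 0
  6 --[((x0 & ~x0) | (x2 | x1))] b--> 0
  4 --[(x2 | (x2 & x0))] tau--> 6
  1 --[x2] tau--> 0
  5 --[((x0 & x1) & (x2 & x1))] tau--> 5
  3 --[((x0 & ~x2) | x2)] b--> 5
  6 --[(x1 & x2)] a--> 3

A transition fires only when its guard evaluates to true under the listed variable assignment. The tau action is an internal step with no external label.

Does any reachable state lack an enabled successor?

Answer: DEADLOCK-FREE

Analysis:
Reachable = {0,1,2,3,4,5,6}
  0: b→3  [1 exit(s)]
  1: a→5  a→6  tau→0  tau→4  [4 exit(s)]
  2: a→1  a→2  [2 exit(s)]
  3: a→3  b→5  [2 exit(s)]
  4: b→4  tau→4  tau→6  [3 exit(s)]
  5: a→2  [1 exit(s)]
  6: b→0  tau→0  [2 exit(s)]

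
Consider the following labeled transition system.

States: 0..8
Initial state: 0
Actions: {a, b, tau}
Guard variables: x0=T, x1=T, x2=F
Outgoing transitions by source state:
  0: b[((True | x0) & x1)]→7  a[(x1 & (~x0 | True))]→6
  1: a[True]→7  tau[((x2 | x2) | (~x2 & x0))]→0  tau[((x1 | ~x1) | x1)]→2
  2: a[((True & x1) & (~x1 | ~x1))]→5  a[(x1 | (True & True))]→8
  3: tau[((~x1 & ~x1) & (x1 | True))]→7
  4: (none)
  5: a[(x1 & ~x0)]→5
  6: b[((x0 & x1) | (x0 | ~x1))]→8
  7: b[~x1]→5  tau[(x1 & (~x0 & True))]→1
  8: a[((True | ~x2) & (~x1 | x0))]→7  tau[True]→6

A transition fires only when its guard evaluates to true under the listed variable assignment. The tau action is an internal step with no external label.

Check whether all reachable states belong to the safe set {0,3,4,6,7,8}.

Inv-set: {0,3,4,6,7,8}
Reachable = {0,6,7,8}
  0: ok
  6: ok
  7: ok
  8: ok

Answer: INVARIANT HOLDS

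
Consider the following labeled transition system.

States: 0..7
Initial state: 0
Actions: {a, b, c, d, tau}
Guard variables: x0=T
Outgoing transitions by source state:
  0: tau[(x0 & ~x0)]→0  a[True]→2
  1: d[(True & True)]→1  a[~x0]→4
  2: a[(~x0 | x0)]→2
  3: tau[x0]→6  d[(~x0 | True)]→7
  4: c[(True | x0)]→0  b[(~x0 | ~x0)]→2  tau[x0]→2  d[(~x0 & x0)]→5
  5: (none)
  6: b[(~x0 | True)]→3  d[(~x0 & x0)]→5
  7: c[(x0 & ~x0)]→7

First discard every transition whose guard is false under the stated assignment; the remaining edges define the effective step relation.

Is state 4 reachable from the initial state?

After dropping false guards: 8 live edges.
depth 0: {0}
depth 1: {2}  cumulative {0,2}
R = {0,2}

Answer: UNREACHABLE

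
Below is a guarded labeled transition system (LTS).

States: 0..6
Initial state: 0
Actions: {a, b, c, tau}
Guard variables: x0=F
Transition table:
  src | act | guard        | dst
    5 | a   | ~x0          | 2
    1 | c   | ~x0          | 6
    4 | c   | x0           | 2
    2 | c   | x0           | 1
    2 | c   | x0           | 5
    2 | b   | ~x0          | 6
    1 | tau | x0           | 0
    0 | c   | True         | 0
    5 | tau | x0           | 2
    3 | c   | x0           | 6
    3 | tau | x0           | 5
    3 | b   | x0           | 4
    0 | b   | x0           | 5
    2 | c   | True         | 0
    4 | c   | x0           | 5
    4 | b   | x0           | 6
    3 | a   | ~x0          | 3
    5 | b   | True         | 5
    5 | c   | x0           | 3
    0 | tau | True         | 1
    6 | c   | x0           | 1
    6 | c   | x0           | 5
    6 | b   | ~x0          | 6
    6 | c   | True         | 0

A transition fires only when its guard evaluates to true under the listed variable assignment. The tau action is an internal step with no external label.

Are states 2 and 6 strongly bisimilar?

Answer: BISIMILAR

Analysis:
Bisimulation quotient by refinement:
  round 0: {{0,1,2,3,4,5,6}}
  round 1: {{0},{1},{2,6},{3},{4},{5}}
6 equivalence class(es) (converged in 2)
[2]={2,6}  [6]={2,6}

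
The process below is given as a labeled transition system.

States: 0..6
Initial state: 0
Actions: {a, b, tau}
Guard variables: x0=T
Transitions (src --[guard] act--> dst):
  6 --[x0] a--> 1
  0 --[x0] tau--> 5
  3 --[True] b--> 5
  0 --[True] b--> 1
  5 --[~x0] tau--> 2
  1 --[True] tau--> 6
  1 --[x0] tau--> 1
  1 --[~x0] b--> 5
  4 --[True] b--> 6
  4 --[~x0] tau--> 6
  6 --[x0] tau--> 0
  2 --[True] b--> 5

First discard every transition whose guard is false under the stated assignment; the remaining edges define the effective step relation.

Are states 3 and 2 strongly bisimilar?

Bisimulation quotient by refinement:
  round 0: {{0,1,2,3,4,5,6}}
  round 1: {{0},{1},{2,3,4},{5},{6}}
  round 2: {{0},{1},{2,3},{4},{5},{6}}
6 equivalence class(es) (converged in 3)
[3]={2,3}  [2]={2,3}

Answer: BISIMILAR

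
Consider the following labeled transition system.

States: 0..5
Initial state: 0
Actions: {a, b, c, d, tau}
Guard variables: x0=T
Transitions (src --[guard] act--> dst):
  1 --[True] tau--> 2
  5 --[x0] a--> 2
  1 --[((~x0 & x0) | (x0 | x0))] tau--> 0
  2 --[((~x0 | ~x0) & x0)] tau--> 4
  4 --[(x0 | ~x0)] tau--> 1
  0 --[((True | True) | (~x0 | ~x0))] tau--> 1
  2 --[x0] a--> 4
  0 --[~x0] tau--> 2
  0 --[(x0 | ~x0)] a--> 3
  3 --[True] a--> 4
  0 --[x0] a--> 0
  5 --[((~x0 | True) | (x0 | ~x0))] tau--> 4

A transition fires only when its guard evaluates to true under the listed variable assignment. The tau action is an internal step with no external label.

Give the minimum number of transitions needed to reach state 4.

Answer: 2

Working:
Layered search for 4:
  Layer 0: {0}
  Layer 1: {1,3}
  Layer 2: {2,4}
4 enters at depth 2; path a·a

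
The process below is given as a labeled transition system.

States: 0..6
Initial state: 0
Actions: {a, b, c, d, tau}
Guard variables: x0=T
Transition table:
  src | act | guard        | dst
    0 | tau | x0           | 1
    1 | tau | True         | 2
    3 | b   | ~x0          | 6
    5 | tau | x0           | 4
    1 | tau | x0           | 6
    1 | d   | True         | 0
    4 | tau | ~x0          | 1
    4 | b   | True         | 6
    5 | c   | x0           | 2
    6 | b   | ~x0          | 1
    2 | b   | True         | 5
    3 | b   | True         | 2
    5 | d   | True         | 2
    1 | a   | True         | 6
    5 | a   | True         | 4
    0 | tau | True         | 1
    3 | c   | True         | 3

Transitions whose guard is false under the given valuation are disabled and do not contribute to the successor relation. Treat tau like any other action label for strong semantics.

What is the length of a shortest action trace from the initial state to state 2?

Answer: 2

Working:
BFS to 2:
  Layer 0: {0}
  Layer 1: {1}
  Layer 2: {2,6}
first hit 2 at d=2 via tau·tau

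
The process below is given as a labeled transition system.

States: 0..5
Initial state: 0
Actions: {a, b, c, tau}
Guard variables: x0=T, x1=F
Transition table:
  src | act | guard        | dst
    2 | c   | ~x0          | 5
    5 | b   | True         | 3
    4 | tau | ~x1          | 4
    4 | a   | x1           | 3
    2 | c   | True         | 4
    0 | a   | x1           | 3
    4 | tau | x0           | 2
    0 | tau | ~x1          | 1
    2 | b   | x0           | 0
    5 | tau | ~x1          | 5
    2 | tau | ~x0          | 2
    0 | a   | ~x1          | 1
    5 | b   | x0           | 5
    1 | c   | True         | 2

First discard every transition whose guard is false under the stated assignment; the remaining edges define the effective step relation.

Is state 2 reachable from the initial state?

Answer: REACHABLE

Trace:
After dropping false guards: 10 live edges.
Layer 0: {0}
Layer 1: {1}  now seen {0,1}
Layer 2: {2}  now seen {0,1,2}
Layer 3: {4}  now seen {0,1,2,4}
R = {0,1,2,4}
Path to 2: tau·c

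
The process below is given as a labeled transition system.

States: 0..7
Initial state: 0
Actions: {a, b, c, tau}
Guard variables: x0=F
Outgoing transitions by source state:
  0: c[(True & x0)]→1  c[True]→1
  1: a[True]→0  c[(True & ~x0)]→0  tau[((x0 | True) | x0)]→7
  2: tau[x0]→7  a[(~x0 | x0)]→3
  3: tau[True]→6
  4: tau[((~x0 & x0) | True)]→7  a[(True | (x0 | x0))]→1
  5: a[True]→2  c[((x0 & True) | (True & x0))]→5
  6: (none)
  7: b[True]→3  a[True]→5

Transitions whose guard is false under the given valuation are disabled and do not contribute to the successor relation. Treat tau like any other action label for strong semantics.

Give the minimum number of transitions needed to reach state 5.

Breadth-first toward 5:
  L0 = {0}
  L1 = {1}
  L2 = {7}
  L3 = {3,5}
depth(5)=3, e.g. c·tau·a

Answer: 3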